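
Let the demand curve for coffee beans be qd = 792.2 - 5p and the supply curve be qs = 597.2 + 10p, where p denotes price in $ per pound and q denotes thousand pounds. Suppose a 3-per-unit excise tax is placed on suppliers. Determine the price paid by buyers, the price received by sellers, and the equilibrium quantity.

The tax drives a wedge p_b - p_s = 3. Substituting p_s = p_b - 3 into supply: qs = 567.2 + 10p_b.
Set qd = qs: 792.2 - 5p_b = 567.2 + 10p_b, so 225 = 15p_b and p_b = 15.
Then p_s = 15 - 3 = 12 and q = 792.2 - 5(15) = 717.2.

p_b = 15, p_s = 12, q = 717.2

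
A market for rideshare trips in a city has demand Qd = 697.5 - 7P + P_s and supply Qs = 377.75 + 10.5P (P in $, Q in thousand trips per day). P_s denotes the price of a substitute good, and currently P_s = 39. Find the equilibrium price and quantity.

With P_s = 39, demand is Qd = 736.5 - 7P.
Set Qd = Qs: 736.5 - 7P = 377.75 + 10.5P, so 358.75 = 17.5P and P* = 20.5.
From the demand curve, Q* = 736.5 - 7(20.5) = 593.

P* = 20.5, Q* = 593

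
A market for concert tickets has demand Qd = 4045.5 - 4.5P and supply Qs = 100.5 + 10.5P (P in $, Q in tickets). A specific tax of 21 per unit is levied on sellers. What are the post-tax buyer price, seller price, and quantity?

With a tax of 21 on sellers, they supply based on the net price P_s = P_b - 21, so Qs = -120 + 10.5P_b.
Equate demand and the shifted supply: 4045.5 - 4.5P_b = -120 + 10.5P_b, giving 15P_b = 4165.5, so P_b = 277.7.
So P_s = 256.7 and the quantity traded is Q = 4045.5 - 4.5(277.7) = 2795.85.

P_b = 277.7, P_s = 256.7, Q = 2795.85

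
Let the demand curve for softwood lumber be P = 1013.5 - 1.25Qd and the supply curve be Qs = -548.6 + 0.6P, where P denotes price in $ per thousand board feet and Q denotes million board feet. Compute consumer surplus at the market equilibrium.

Consumer surplus = 722.5

Inverting to quantity form: Qd = 810.8 - 0.8P.
Equating demand and supply, 810.8 - 0.8P = -548.6 + 0.6P gives 1.4P = 1359.4, so P* = 971.
Plugging P* into demand: Q* = 810.8 - 0.8(971) = 34.
Demand choke price (Qd = 0): P = 810.8/0.8 = 1013.5. Consumer surplus = ½ × (1013.5 - 971) × 34 = 722.5.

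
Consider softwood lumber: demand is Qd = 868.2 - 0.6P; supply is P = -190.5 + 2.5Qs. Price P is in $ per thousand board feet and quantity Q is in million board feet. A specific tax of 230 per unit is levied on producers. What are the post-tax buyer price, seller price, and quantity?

P_b = 884, P_s = 654, Q = 337.8

Solving each curve for Q: Qs = 76.2 + 0.4P.
With a tax of 230 on producers, they supply based on the net price P_s = P_b - 230, so Qs = -15.8 + 0.4P_b.
Market clearing requires 868.2 - 0.6P_b = -15.8 + 0.4P_b; hence 884 = P_b and P_b = 884.
Then P_s = 884 - 230 = 654 and Q = 868.2 - 0.6(884) = 337.8.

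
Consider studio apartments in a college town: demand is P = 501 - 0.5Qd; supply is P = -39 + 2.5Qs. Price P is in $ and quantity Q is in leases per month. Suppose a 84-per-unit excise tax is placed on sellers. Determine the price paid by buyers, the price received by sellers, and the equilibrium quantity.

P_b = 425, P_s = 341, Q = 152

Rewriting in direct form: Qd = 1002 - 2P and Qs = 15.6 + 0.4P.
Sellers keep P_s = P_b - 84 per unit, so supply in terms of the buyer price is Qs = -18 + 0.4P_b.
Equate demand and the shifted supply: 1002 - 2P_b = -18 + 0.4P_b, giving 2.4P_b = 1020, so P_b = 425.
So P_s = 341 and the quantity traded is Q = 1002 - 2(425) = 152.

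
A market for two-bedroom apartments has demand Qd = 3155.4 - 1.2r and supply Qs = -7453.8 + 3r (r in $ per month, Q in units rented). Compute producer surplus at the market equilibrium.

Producer surplus = 2570.94

The market clears where 3155.4 - 1.2r = -7453.8 + 3r. Rearranging, 4.2r = 10609.2, hence r* = 2526.
From the demand curve, Q* = 3155.4 - 1.2(2526) = 124.2.
Supply choke price (Qs = 0): r = 2484.6. Producer surplus = ½ × (2526 - 2484.6) × 124.2 = 2570.94.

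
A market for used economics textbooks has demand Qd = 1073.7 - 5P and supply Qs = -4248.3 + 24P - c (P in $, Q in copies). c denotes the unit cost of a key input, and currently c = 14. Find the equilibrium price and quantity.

With c = 14, supply is Qs = -4262.3 + 24P.
At equilibrium Qd = Qs, so 1073.7 - 5P = -4262.3 + 24P; collecting terms, 5336 = 29P and P* = 184.
From the demand curve, Q* = 1073.7 - 5(184) = 153.7.

P* = 184, Q* = 153.7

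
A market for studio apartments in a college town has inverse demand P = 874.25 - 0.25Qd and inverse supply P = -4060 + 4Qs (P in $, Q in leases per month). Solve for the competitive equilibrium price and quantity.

Rewriting in direct form: Qd = 3497 - 4P and Qs = 1015 + 0.25P.
Set Qd = Qs: 3497 - 4P = 1015 + 0.25P, so 2482 = 4.25P and P* = 584.
From the demand curve, Q* = 3497 - 4(584) = 1161.

P* = 584, Q* = 1161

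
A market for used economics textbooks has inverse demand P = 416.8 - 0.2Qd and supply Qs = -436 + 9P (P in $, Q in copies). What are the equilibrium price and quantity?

Rewriting in direct form: Qd = 2084 - 5P.
Equating demand and supply, 2084 - 5P = -436 + 9P gives 14P = 2520, so P* = 180.
Substitute back: Q* = 2084 - 5(180) = 1184.

P* = 180, Q* = 1184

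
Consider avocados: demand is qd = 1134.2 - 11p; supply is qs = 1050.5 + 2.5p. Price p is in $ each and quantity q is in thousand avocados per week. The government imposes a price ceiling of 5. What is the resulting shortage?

Evaluating both curves at the ceiling price 5 gives qd = 1079.2, qs = 1063.
Shortage = qd - qs = 1079.2 - 1063 = 16.2.

Shortage = 16.2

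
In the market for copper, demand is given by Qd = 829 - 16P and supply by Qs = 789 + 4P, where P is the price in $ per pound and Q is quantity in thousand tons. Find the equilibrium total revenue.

Total revenue = 1594

At equilibrium Qd = Qs, so 829 - 16P = 789 + 4P; collecting terms, 40 = 20P and P* = 2.
From the demand curve, Q* = 829 - 16(2) = 797.
Total revenue = P* × Q* = 2 × 797 = 1594.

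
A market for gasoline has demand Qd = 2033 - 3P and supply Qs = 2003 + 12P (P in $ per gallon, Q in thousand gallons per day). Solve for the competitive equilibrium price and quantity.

At equilibrium Qd = Qs, so 2033 - 3P = 2003 + 12P; collecting terms, 30 = 15P and P* = 2.
Then Q* = 2033 - 3(2) = 2027.

P* = 2, Q* = 2027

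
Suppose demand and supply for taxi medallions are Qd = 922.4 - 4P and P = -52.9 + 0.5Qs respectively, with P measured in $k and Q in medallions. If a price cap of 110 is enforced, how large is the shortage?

Rewriting in direct form: Qs = 105.8 + 2P.
At P = 110: Qd = 482.4 and Qs = 325.8.
Shortage = Qd - Qs = 482.4 - 325.8 = 156.6.

Shortage = 156.6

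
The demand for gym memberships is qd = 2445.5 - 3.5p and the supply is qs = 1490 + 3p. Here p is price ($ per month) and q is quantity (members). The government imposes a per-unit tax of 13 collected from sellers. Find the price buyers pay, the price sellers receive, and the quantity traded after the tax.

With a tax of 13 on sellers, they supply based on the net price p_s = p_b - 13, so qs = 1451 + 3p_b.
Equate demand and the shifted supply: 2445.5 - 3.5p_b = 1451 + 3p_b, giving 6.5p_b = 994.5, so p_b = 153.
Then p_s = 153 - 13 = 140 and q = 2445.5 - 3.5(153) = 1910.

p_b = 153, p_s = 140, q = 1910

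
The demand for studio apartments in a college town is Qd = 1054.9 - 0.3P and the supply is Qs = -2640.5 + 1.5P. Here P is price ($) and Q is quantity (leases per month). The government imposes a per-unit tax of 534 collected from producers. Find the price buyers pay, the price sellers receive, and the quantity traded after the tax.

The tax drives a wedge P_b - P_s = 534. Substituting P_s = P_b - 534 into supply: Qs = -3441.5 + 1.5P_b.
Equate demand and the shifted supply: 1054.9 - 0.3P_b = -3441.5 + 1.5P_b, giving 1.8P_b = 4496.4, so P_b = 2498.
So P_s = 1964 and the quantity traded is Q = 1054.9 - 0.3(2498) = 305.5.

P_b = 2498, P_s = 1964, Q = 305.5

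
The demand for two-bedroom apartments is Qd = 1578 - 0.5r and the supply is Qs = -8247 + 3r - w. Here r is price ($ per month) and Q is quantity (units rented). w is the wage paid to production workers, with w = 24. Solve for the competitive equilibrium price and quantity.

With w = 24, supply is Qs = -8271 + 3r.
Set Qd = Qs: 1578 - 0.5r = -8271 + 3r, so 9849 = 3.5r and r* = 2814.
Then Q* = 1578 - 0.5(2814) = 171.

r* = 2814, Q* = 171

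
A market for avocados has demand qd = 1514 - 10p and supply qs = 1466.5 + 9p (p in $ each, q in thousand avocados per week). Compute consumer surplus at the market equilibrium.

Consumer surplus = 110856.05

The market clears where 1514 - 10p = 1466.5 + 9p. Rearranging, 19p = 47.5, hence p* = 2.5.
From the demand curve, q* = 1514 - 10(2.5) = 1489.
Demand choke price (qd = 0): p = 1514/10 = 151.4. Consumer surplus = ½ × (151.4 - 2.5) × 1489 = 110856.05.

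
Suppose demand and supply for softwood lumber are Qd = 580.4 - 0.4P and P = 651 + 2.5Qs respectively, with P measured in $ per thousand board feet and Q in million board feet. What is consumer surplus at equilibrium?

Consumer surplus = 32000

Solving each curve for Q: Qs = -260.4 + 0.4P.
Equating demand and supply, 580.4 - 0.4P = -260.4 + 0.4P gives 0.8P = 840.8, so P* = 1051.
From the demand curve, Q* = 580.4 - 0.4(1051) = 160.
Demand choke price (Qd = 0): P = 580.4/0.4 = 1451. Consumer surplus = ½ × (1451 - 1051) × 160 = 32000.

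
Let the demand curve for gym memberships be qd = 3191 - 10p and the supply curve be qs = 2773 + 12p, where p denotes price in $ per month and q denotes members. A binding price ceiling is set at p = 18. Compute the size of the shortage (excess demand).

Evaluating both curves at the ceiling price 18 gives qd = 3011, qs = 2989.
Shortage = qd - qs = 3011 - 2989 = 22.

Shortage = 22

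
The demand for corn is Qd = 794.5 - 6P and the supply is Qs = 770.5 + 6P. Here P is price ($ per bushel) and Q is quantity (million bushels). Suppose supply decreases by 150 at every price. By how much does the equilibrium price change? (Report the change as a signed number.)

ΔP = 12.5

At equilibrium Qd = Qs, so 794.5 - 6P = 770.5 + 6P; collecting terms, 24 = 12P and P* = 2.
From the demand curve, Q* = 794.5 - 6(2) = 782.5.
After the shift, supply is Qs = 620.5 + 6P.
New equilibrium: 174 = 12P, so P = 14.5 and Q = 707.5.
ΔP = 14.5 - 2 = 12.5.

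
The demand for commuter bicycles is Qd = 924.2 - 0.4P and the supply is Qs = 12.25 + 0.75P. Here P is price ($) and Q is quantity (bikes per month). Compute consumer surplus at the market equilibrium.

The market clears where 924.2 - 0.4P = 12.25 + 0.75P. Rearranging, 1.15P = 911.95, hence P* = 793.
From the demand curve, Q* = 924.2 - 0.4(793) = 607.
Demand choke price (Qd = 0): P = 924.2/0.4 = 2310.5. Consumer surplus = ½ × (2310.5 - 793) × 607 = 460561.25.

Consumer surplus = 460561.25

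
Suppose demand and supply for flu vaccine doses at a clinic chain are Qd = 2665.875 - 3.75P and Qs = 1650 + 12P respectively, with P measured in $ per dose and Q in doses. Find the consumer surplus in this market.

Consumer surplus = 783436.8

At equilibrium Qd = Qs, so 2665.875 - 3.75P = 1650 + 12P; collecting terms, 1015.875 = 15.75P and P* = 64.5.
Plugging P* into demand: Q* = 2665.875 - 3.75(64.5) = 2424.
Demand choke price (Qd = 0): P = 2665.875/3.75 = 710.9. Consumer surplus = ½ × (710.9 - 64.5) × 2424 = 783436.8.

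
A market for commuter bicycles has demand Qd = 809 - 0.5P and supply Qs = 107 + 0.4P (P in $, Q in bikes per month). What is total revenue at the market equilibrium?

The market clears where 809 - 0.5P = 107 + 0.4P. Rearranging, 0.9P = 702, hence P* = 780.
Then Q* = 809 - 0.5(780) = 419.
Total revenue = P* × Q* = 780 × 419 = 326820.

Total revenue = 326820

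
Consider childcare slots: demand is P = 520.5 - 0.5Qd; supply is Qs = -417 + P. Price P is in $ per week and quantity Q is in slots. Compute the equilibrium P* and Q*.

P* = 486, Q* = 69

Rewriting in direct form: Qd = 1041 - 2P.
Set Qd = Qs: 1041 - 2P = -417 + P, so 1458 = 3P and P* = 486.
Then Q* = 1041 - 2(486) = 69.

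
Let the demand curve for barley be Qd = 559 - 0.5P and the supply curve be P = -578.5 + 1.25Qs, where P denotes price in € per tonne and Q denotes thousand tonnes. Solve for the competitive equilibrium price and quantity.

P* = 74, Q* = 522

Inverting to quantity form: Qs = 462.8 + 0.8P.
The market clears where 559 - 0.5P = 462.8 + 0.8P. Rearranging, 1.3P = 96.2, hence P* = 74.
From the demand curve, Q* = 559 - 0.5(74) = 522.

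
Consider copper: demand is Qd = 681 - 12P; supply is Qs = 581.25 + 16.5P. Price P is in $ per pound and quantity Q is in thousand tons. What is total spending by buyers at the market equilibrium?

The market clears where 681 - 12P = 581.25 + 16.5P. Rearranging, 28.5P = 99.75, hence P* = 3.5.
Substitute back: Q* = 681 - 12(3.5) = 639.
Total spending by buyers = P* × Q* = 3.5 × 639 = 2236.5.

Total spending by buyers = 2236.5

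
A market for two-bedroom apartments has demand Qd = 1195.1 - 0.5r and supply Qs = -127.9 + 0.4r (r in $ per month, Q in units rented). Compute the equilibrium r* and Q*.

Set Qd = Qs: 1195.1 - 0.5r = -127.9 + 0.4r, so 1323 = 0.9r and r* = 1470.
From the demand curve, Q* = 1195.1 - 0.5(1470) = 460.1.

r* = 1470, Q* = 460.1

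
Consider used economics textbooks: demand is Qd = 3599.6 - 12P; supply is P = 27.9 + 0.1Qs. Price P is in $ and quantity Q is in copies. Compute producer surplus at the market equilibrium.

Solving each curve for Q: Qs = -279 + 10P.
At equilibrium Qd = Qs, so 3599.6 - 12P = -279 + 10P; collecting terms, 3878.6 = 22P and P* = 176.3.
Then Q* = 3599.6 - 12(176.3) = 1484.
Supply choke price (Qs = 0): P = 27.9. Producer surplus = ½ × (176.3 - 27.9) × 1484 = 110112.8.

Producer surplus = 110112.8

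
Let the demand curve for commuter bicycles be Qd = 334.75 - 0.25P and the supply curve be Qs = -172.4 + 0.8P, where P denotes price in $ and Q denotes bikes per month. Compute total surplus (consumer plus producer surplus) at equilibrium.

Set Qd = Qs: 334.75 - 0.25P = -172.4 + 0.8P, so 507.15 = 1.05P and P* = 483.
Then Q* = 334.75 - 0.25(483) = 214.
Demand choke price = 1339; supply choke price = 215.5. CS = ½(1339 - 483)(214) = 91592; PS = ½(483 - 215.5)(214) = 28622.5. Total surplus = 120214.5.

Total surplus = 120214.5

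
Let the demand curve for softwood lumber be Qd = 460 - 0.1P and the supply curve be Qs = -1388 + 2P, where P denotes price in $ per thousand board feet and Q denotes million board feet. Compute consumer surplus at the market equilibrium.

The market clears where 460 - 0.1P = -1388 + 2P. Rearranging, 2.1P = 1848, hence P* = 880.
From the demand curve, Q* = 460 - 0.1(880) = 372.
Demand choke price (Qd = 0): P = 460/0.1 = 4600. Consumer surplus = ½ × (4600 - 880) × 372 = 691920.

Consumer surplus = 691920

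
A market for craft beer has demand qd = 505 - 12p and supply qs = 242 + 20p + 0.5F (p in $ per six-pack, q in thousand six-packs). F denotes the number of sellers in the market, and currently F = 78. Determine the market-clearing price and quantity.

With F = 78, supply is qs = 281 + 20p.
The market clears where 505 - 12p = 281 + 20p. Rearranging, 32p = 224, hence p* = 7.
Then q* = 505 - 12(7) = 421.

p* = 7, q* = 421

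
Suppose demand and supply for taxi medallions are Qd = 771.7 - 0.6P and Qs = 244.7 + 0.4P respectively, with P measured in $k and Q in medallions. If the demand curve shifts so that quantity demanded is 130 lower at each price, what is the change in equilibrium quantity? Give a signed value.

Set Qd = Qs: 771.7 - 0.6P = 244.7 + 0.4P, so 527 = P and P* = 527.
Plugging P* into demand: Q* = 771.7 - 0.6(527) = 455.5.
After the shift, demand is Qd = 641.7 - 0.6P.
The new intersection has 397 = P, i.e. P = 397, Q = 403.5.
ΔQ = 403.5 - 455.5 = -52.

ΔQ = -52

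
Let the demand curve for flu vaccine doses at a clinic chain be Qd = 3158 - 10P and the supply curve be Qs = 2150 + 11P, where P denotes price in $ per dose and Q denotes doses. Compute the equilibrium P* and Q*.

P* = 48, Q* = 2678

Equating demand and supply, 3158 - 10P = 2150 + 11P gives 21P = 1008, so P* = 48.
Plugging P* into demand: Q* = 3158 - 10(48) = 2678.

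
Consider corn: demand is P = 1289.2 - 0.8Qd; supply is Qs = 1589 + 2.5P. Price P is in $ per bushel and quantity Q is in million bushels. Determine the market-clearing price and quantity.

Rewriting in direct form: Qd = 1611.5 - 1.25P.
At equilibrium Qd = Qs, so 1611.5 - 1.25P = 1589 + 2.5P; collecting terms, 22.5 = 3.75P and P* = 6.
Then Q* = 1611.5 - 1.25(6) = 1604.

P* = 6, Q* = 1604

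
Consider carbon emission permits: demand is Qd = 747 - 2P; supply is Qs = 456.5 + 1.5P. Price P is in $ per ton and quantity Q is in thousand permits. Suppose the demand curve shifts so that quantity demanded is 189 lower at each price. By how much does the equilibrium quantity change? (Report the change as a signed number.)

Equating demand and supply, 747 - 2P = 456.5 + 1.5P gives 3.5P = 290.5, so P* = 83.
From the demand curve, Q* = 747 - 2(83) = 581.
After the shift, demand is Qd = 558 - 2P.
The new intersection has 101.5 = 3.5P, i.e. P = 29, Q = 500.
ΔQ = 500 - 581 = -81.

ΔQ = -81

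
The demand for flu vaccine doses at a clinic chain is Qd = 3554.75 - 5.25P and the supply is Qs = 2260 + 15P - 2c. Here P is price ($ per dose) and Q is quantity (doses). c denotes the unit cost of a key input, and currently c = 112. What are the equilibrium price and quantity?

With c = 112, supply is Qs = 2036 + 15P.
Set Qd = Qs: 3554.75 - 5.25P = 2036 + 15P, so 1518.75 = 20.25P and P* = 75.
Plugging P* into demand: Q* = 3554.75 - 5.25(75) = 3161.

P* = 75, Q* = 3161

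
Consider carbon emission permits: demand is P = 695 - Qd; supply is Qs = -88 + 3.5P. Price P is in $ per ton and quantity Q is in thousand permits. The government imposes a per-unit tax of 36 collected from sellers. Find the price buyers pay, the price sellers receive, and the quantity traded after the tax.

P_b = 202, P_s = 166, Q = 493

Solving each curve for Q: Qd = 695 - P.
Sellers keep P_s = P_b - 36 per unit, so supply in terms of the buyer price is Qs = -214 + 3.5P_b.
Equate demand and the shifted supply: 695 - P_b = -214 + 3.5P_b, giving 4.5P_b = 909, so P_b = 202.
So P_s = 166 and the quantity traded is Q = 695 - 202 = 493.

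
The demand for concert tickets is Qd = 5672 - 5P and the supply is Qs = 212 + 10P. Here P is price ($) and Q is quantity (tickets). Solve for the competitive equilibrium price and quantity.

P* = 364, Q* = 3852

The market clears where 5672 - 5P = 212 + 10P. Rearranging, 15P = 5460, hence P* = 364.
Substitute back: Q* = 5672 - 5(364) = 3852.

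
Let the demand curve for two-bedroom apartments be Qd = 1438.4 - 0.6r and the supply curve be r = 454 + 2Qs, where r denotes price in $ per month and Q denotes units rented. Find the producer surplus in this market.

Producer surplus = 280900

Rewriting in direct form: Qs = -227 + 0.5r.
Equating demand and supply, 1438.4 - 0.6r = -227 + 0.5r gives 1.1r = 1665.4, so r* = 1514.
Then Q* = 1438.4 - 0.6(1514) = 530.
Supply choke price (Qs = 0): r = 454. Producer surplus = ½ × (1514 - 454) × 530 = 280900.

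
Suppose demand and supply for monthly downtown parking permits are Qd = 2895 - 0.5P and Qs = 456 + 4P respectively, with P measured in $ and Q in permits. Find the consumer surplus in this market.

Consumer surplus = 6885376

Set Qd = Qs: 2895 - 0.5P = 456 + 4P, so 2439 = 4.5P and P* = 542.
Substitute back: Q* = 2895 - 0.5(542) = 2624.
Demand choke price (Qd = 0): P = 2895/0.5 = 5790. Consumer surplus = ½ × (5790 - 542) × 2624 = 6885376.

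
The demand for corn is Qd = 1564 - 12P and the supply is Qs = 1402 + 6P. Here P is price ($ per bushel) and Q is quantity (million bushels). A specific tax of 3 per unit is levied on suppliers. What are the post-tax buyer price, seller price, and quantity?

The tax drives a wedge P_b - P_s = 3. Substituting P_s = P_b - 3 into supply: Qs = 1384 + 6P_b.
Set Qd = Qs: 1564 - 12P_b = 1384 + 6P_b, so 180 = 18P_b and P_b = 10.
So P_s = 7 and the quantity traded is Q = 1564 - 12(10) = 1444.

P_b = 10, P_s = 7, Q = 1444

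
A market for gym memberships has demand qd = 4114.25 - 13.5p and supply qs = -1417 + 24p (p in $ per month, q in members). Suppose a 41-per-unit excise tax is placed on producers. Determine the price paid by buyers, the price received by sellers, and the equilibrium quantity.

Producers keep p_s = p_b - 41 per unit, so supply in terms of the buyer price is qs = -2401 + 24p_b.
Market clearing requires 4114.25 - 13.5p_b = -2401 + 24p_b; hence 6515.25 = 37.5p_b and p_b = 173.74.
Then p_s = 173.74 - 41 = 132.74 and q = 4114.25 - 13.5(173.74) = 1768.76.

p_b = 173.74, p_s = 132.74, q = 1768.76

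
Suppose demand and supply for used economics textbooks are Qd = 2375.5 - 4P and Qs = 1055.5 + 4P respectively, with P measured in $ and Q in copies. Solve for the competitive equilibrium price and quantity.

Set Qd = Qs: 2375.5 - 4P = 1055.5 + 4P, so 1320 = 8P and P* = 165.
Plugging P* into demand: Q* = 2375.5 - 4(165) = 1715.5.

P* = 165, Q* = 1715.5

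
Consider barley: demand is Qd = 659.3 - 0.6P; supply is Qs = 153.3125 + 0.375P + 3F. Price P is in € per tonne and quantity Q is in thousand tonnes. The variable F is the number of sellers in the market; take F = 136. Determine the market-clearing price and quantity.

P* = 100.5, Q* = 599

With F = 136, supply is Qs = 561.3125 + 0.375P.
At equilibrium Qd = Qs, so 659.3 - 0.6P = 561.3125 + 0.375P; collecting terms, 97.9875 = 0.975P and P* = 100.5.
Plugging P* into demand: Q* = 659.3 - 0.6(100.5) = 599.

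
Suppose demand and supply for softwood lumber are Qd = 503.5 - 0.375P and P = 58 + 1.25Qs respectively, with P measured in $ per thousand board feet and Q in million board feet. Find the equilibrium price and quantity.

P* = 468, Q* = 328

Inverting to quantity form: Qs = -46.4 + 0.8P.
Equating demand and supply, 503.5 - 0.375P = -46.4 + 0.8P gives 1.175P = 549.9, so P* = 468.
Plugging P* into demand: Q* = 503.5 - 0.375(468) = 328.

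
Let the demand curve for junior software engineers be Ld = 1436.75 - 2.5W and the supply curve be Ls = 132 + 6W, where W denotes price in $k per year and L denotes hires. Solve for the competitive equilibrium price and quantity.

W* = 153.5, L* = 1053

At equilibrium Ld = Ls, so 1436.75 - 2.5W = 132 + 6W; collecting terms, 1304.75 = 8.5W and W* = 153.5.
Plugging W* into demand: L* = 1436.75 - 2.5(153.5) = 1053.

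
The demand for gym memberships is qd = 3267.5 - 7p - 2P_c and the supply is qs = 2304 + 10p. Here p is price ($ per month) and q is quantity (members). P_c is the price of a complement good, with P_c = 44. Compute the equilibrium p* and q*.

With P_c = 44, demand is qd = 3179.5 - 7p.
Equating demand and supply, 3179.5 - 7p = 2304 + 10p gives 17p = 875.5, so p* = 51.5.
Plugging p* into demand: q* = 3179.5 - 7(51.5) = 2819.

p* = 51.5, q* = 2819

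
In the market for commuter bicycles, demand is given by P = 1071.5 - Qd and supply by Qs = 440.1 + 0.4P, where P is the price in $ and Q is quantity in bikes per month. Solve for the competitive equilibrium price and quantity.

Rewriting in direct form: Qd = 1071.5 - P.
Set Qd = Qs: 1071.5 - P = 440.1 + 0.4P, so 631.4 = 1.4P and P* = 451.
Plugging P* into demand: Q* = 1071.5 - 451 = 620.5.

P* = 451, Q* = 620.5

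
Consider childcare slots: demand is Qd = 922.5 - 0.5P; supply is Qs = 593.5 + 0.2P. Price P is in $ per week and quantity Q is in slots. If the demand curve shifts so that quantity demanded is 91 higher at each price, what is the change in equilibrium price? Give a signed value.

ΔP = 130

Set Qd = Qs: 922.5 - 0.5P = 593.5 + 0.2P, so 329 = 0.7P and P* = 470.
Substitute back: Q* = 922.5 - 0.5(470) = 687.5.
After the shift, demand is Qd = 1013.5 - 0.5P.
Re-solving, 0.7P = 420 gives P = 600 and Q = 713.5.
ΔP = 600 - 470 = 130.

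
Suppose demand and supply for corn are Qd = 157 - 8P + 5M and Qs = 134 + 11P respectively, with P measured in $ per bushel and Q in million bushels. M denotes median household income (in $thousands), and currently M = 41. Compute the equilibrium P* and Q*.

With M = 41, demand is Qd = 362 - 8P.
At equilibrium Qd = Qs, so 362 - 8P = 134 + 11P; collecting terms, 228 = 19P and P* = 12.
Then Q* = 362 - 8(12) = 266.

P* = 12, Q* = 266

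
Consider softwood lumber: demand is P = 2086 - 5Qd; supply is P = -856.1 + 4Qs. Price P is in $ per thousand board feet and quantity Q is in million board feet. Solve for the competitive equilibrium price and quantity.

P* = 451.5, Q* = 326.9

In direct form, Qd = 417.2 - 0.2P and Qs = 214.025 + 0.25P.
At equilibrium Qd = Qs, so 417.2 - 0.2P = 214.025 + 0.25P; collecting terms, 203.175 = 0.45P and P* = 451.5.
Plugging P* into demand: Q* = 417.2 - 0.2(451.5) = 326.9.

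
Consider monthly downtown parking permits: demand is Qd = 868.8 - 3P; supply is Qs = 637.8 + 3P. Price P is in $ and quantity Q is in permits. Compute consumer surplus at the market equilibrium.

Consumer surplus = 94576.815

The market clears where 868.8 - 3P = 637.8 + 3P. Rearranging, 6P = 231, hence P* = 38.5.
From the demand curve, Q* = 868.8 - 3(38.5) = 753.3.
Demand choke price (Qd = 0): P = 868.8/3 = 289.6. Consumer surplus = ½ × (289.6 - 38.5) × 753.3 = 94576.815.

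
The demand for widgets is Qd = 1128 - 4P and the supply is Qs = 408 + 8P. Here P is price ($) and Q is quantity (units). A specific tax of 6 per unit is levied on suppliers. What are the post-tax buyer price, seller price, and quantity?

P_b = 64, P_s = 58, Q = 872

Suppliers keep P_s = P_b - 6 per unit, so supply in terms of the buyer price is Qs = 360 + 8P_b.
Equate demand and the shifted supply: 1128 - 4P_b = 360 + 8P_b, giving 12P_b = 768, so P_b = 64.
Then P_s = 64 - 6 = 58 and Q = 1128 - 4(64) = 872.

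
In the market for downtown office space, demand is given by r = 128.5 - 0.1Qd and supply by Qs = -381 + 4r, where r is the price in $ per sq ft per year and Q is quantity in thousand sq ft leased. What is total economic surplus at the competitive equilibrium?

In direct form, Qd = 1285 - 10r.
At equilibrium Qd = Qs, so 1285 - 10r = -381 + 4r; collecting terms, 1666 = 14r and r* = 119.
Plugging r* into demand: Q* = 1285 - 10(119) = 95.
Demand choke price = 128.5; supply choke price = 95.25. CS = ½(128.5 - 119)(95) = 451.25; PS = ½(119 - 95.25)(95) = 1128.125. Total surplus = 1579.375.

Total surplus = 1579.375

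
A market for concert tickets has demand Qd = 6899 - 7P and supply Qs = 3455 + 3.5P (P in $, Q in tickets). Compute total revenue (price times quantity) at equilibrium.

Total revenue = 1509784

At equilibrium Qd = Qs, so 6899 - 7P = 3455 + 3.5P; collecting terms, 3444 = 10.5P and P* = 328.
Plugging P* into demand: Q* = 6899 - 7(328) = 4603.
Total revenue = P* × Q* = 328 × 4603 = 1509784.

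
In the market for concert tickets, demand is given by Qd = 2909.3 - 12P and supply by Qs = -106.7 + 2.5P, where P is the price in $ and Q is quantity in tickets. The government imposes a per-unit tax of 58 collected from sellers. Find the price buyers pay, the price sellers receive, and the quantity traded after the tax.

With a tax of 58 on sellers, they supply based on the net price P_s = P_b - 58, so Qs = -251.7 + 2.5P_b.
Set Qd = Qs: 2909.3 - 12P_b = -251.7 + 2.5P_b, so 3161 = 14.5P_b and P_b = 218.
So P_s = 160 and the quantity traded is Q = 2909.3 - 12(218) = 293.3.

P_b = 218, P_s = 160, Q = 293.3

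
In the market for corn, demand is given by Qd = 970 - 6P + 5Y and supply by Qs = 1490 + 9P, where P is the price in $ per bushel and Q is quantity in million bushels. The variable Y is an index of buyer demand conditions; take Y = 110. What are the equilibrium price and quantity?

With Y = 110, demand is Qd = 1520 - 6P.
The market clears where 1520 - 6P = 1490 + 9P. Rearranging, 15P = 30, hence P* = 2.
Substitute back: Q* = 1520 - 6(2) = 1508.

P* = 2, Q* = 1508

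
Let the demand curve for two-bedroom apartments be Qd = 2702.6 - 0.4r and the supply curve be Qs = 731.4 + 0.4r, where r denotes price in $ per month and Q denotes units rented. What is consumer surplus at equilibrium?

Consumer surplus = 3685111.25

Set Qd = Qs: 2702.6 - 0.4r = 731.4 + 0.4r, so 1971.2 = 0.8r and r* = 2464.
Then Q* = 2702.6 - 0.4(2464) = 1717.
Demand choke price (Qd = 0): r = 2702.6/0.4 = 6756.5. Consumer surplus = ½ × (6756.5 - 2464) × 1717 = 3685111.25.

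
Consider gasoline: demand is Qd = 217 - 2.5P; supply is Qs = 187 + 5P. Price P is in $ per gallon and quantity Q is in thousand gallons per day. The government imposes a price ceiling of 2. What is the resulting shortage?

With P fixed at 2, quantity demanded is 212 and quantity supplied is 197.
Shortage = Qd - Qs = 212 - 197 = 15.

Shortage = 15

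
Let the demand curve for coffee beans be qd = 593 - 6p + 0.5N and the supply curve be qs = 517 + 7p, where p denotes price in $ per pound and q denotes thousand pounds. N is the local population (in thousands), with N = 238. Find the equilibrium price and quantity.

p* = 15, q* = 622

With N = 238, demand is qd = 712 - 6p.
The market clears where 712 - 6p = 517 + 7p. Rearranging, 13p = 195, hence p* = 15.
Then q* = 712 - 6(15) = 622.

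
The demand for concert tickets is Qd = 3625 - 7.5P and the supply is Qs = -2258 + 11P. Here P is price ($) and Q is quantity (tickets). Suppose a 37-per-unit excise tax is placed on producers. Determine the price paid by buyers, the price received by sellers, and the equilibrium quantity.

P_b = 340, P_s = 303, Q = 1075

The tax drives a wedge P_b - P_s = 37. Substituting P_s = P_b - 37 into supply: Qs = -2665 + 11P_b.
Set Qd = Qs: 3625 - 7.5P_b = -2665 + 11P_b, so 6290 = 18.5P_b and P_b = 340.
So P_s = 303 and the quantity traded is Q = 3625 - 7.5(340) = 1075.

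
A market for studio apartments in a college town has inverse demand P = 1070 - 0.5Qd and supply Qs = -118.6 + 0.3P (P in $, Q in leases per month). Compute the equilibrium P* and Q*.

Solving each curve for Q: Qd = 2140 - 2P.
Set Qd = Qs: 2140 - 2P = -118.6 + 0.3P, so 2258.6 = 2.3P and P* = 982.
Substitute back: Q* = 2140 - 2(982) = 176.

P* = 982, Q* = 176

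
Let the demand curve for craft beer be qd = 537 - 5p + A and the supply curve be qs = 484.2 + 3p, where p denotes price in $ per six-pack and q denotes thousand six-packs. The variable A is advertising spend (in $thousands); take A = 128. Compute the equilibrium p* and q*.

p* = 22.6, q* = 552

With A = 128, demand is qd = 665 - 5p.
Equating demand and supply, 665 - 5p = 484.2 + 3p gives 8p = 180.8, so p* = 22.6.
Substitute back: q* = 665 - 5(22.6) = 552.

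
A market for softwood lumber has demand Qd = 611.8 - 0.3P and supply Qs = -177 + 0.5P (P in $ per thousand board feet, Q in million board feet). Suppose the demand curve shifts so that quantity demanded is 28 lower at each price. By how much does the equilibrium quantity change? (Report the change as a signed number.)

Equating demand and supply, 611.8 - 0.3P = -177 + 0.5P gives 0.8P = 788.8, so P* = 986.
Plugging P* into demand: Q* = 611.8 - 0.3(986) = 316.
After the shift, demand is Qd = 583.8 - 0.3P.
Re-solving, 0.8P = 760.8 gives P = 951 and Q = 298.5.
ΔQ = 298.5 - 316 = -17.5.

ΔQ = -17.5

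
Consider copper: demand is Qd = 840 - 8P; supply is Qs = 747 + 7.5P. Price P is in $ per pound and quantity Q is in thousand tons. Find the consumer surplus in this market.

Consumer surplus = 39204

Equating demand and supply, 840 - 8P = 747 + 7.5P gives 15.5P = 93, so P* = 6.
From the demand curve, Q* = 840 - 8(6) = 792.
Demand choke price (Qd = 0): P = 840/8 = 105. Consumer surplus = ½ × (105 - 6) × 792 = 39204.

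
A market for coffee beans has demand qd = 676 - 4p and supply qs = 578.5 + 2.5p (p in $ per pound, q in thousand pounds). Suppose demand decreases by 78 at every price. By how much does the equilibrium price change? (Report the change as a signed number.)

Equating demand and supply, 676 - 4p = 578.5 + 2.5p gives 6.5p = 97.5, so p* = 15.
From the demand curve, q* = 676 - 4(15) = 616.
After the shift, demand is qd = 598 - 4p.
Re-solving, 6.5p = 19.5 gives p = 3 and q = 586.
Δp = 3 - 15 = -12.

Δp = -12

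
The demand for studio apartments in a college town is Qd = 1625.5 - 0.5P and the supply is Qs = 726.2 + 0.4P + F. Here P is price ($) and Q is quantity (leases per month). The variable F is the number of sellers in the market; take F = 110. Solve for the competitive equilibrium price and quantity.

With F = 110, supply is Qs = 836.2 + 0.4P.
The market clears where 1625.5 - 0.5P = 836.2 + 0.4P. Rearranging, 0.9P = 789.3, hence P* = 877.
Plugging P* into demand: Q* = 1625.5 - 0.5(877) = 1187.

P* = 877, Q* = 1187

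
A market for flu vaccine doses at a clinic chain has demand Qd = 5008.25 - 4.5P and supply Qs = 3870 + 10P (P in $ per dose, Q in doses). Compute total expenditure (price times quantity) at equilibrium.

Total expenditure = 365417.5

At equilibrium Qd = Qs, so 5008.25 - 4.5P = 3870 + 10P; collecting terms, 1138.25 = 14.5P and P* = 78.5.
Substitute back: Q* = 5008.25 - 4.5(78.5) = 4655.
Total expenditure = P* × Q* = 78.5 × 4655 = 365417.5.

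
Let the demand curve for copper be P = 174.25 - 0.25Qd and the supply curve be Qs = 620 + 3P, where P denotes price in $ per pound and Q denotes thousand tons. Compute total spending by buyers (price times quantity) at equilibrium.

Total spending by buyers = 7183

Rewriting in direct form: Qd = 697 - 4P.
Set Qd = Qs: 697 - 4P = 620 + 3P, so 77 = 7P and P* = 11.
Then Q* = 697 - 4(11) = 653.
Total spending by buyers = P* × Q* = 11 × 653 = 7183.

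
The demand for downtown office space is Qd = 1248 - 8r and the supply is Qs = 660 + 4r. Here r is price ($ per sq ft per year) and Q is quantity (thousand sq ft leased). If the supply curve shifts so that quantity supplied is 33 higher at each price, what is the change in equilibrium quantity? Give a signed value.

Equating demand and supply, 1248 - 8r = 660 + 4r gives 12r = 588, so r* = 49.
From the demand curve, Q* = 1248 - 8(49) = 856.
After the shift, supply is Qs = 693 + 4r.
New equilibrium: 555 = 12r, so r = 46.25 and Q = 878.
ΔQ = 878 - 856 = 22.

ΔQ = 22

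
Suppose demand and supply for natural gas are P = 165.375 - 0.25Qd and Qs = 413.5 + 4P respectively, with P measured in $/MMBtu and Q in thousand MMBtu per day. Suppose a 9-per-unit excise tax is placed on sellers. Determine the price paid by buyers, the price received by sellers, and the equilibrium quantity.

P_b = 35.5, P_s = 26.5, Q = 519.5

Inverting to quantity form: Qd = 661.5 - 4P.
With a tax of 9 on sellers, they supply based on the net price P_s = P_b - 9, so Qs = 377.5 + 4P_b.
Market clearing requires 661.5 - 4P_b = 377.5 + 4P_b; hence 284 = 8P_b and P_b = 35.5.
So P_s = 26.5 and the quantity traded is Q = 661.5 - 4(35.5) = 519.5.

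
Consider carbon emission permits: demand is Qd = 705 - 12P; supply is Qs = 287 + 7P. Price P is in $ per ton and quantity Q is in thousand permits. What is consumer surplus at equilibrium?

Consumer surplus = 8103.375

The market clears where 705 - 12P = 287 + 7P. Rearranging, 19P = 418, hence P* = 22.
From the demand curve, Q* = 705 - 12(22) = 441.
Demand choke price (Qd = 0): P = 705/12 = 58.75. Consumer surplus = ½ × (58.75 - 22) × 441 = 8103.375.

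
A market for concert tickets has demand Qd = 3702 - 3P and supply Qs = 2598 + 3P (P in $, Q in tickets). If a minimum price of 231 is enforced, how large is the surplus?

Surplus = 282

Evaluating both curves at the floor price 231 gives Qd = 3009, Qs = 3291.
Surplus = Qs - Qd = 3291 - 3009 = 282.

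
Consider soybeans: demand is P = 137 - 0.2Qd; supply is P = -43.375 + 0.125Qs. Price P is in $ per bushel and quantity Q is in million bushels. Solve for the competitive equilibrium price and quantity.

Rewriting in direct form: Qd = 685 - 5P and Qs = 347 + 8P.
At equilibrium Qd = Qs, so 685 - 5P = 347 + 8P; collecting terms, 338 = 13P and P* = 26.
Then Q* = 685 - 5(26) = 555.

P* = 26, Q* = 555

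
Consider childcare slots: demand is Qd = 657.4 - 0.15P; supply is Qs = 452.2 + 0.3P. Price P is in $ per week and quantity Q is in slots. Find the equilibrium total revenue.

The market clears where 657.4 - 0.15P = 452.2 + 0.3P. Rearranging, 0.45P = 205.2, hence P* = 456.
Plugging P* into demand: Q* = 657.4 - 0.15(456) = 589.
Total revenue = P* × Q* = 456 × 589 = 268584.

Total revenue = 268584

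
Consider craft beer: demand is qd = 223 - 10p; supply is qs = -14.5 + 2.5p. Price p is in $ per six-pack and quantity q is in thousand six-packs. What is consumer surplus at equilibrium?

Consumer surplus = 54.45

Set qd = qs: 223 - 10p = -14.5 + 2.5p, so 237.5 = 12.5p and p* = 19.
From the demand curve, q* = 223 - 10(19) = 33.
Demand choke price (qd = 0): p = 223/10 = 22.3. Consumer surplus = ½ × (22.3 - 19) × 33 = 54.45.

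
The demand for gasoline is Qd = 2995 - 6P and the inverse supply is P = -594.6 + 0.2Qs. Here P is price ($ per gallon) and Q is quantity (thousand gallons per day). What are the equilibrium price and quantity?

In direct form, Qs = 2973 + 5P.
The market clears where 2995 - 6P = 2973 + 5P. Rearranging, 11P = 22, hence P* = 2.
Then Q* = 2995 - 6(2) = 2983.

P* = 2, Q* = 2983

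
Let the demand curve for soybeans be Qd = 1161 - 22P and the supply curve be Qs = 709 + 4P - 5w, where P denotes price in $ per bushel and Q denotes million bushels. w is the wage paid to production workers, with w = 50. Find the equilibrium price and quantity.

P* = 27, Q* = 567

With w = 50, supply is Qs = 459 + 4P.
The market clears where 1161 - 22P = 459 + 4P. Rearranging, 26P = 702, hence P* = 27.
Plugging P* into demand: Q* = 1161 - 22(27) = 567.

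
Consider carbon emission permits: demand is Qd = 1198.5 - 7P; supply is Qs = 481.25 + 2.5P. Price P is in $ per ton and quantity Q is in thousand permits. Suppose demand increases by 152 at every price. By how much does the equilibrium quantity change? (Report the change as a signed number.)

Set Qd = Qs: 1198.5 - 7P = 481.25 + 2.5P, so 717.25 = 9.5P and P* = 75.5.
Then Q* = 1198.5 - 7(75.5) = 670.
After the shift, demand is Qd = 1350.5 - 7P.
Re-solving, 9.5P = 869.25 gives P = 91.5 and Q = 710.
ΔQ = 710 - 670 = 40.

ΔQ = 40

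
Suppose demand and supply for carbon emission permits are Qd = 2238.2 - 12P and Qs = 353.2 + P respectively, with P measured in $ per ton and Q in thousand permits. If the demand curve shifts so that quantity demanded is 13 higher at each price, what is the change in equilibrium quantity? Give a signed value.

ΔQ = 1

Equating demand and supply, 2238.2 - 12P = 353.2 + P gives 13P = 1885, so P* = 145.
Then Q* = 2238.2 - 12(145) = 498.2.
After the shift, demand is Qd = 2251.2 - 12P.
The new intersection has 1898 = 13P, i.e. P = 146, Q = 499.2.
ΔQ = 499.2 - 498.2 = 1.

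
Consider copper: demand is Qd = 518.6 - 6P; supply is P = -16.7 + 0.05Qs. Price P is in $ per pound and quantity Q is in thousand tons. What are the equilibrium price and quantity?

P* = 7.1, Q* = 476

Solving each curve for Q: Qs = 334 + 20P.
Equating demand and supply, 518.6 - 6P = 334 + 20P gives 26P = 184.6, so P* = 7.1.
Plugging P* into demand: Q* = 518.6 - 6(7.1) = 476.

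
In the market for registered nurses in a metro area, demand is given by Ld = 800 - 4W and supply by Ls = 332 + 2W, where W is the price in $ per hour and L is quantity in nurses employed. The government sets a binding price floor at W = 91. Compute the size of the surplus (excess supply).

Surplus = 78

At W = 91: Ld = 436 and Ls = 514.
Surplus = Ls - Ld = 514 - 436 = 78.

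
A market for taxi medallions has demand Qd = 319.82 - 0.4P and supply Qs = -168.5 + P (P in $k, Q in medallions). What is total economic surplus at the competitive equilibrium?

Set Qd = Qs: 319.82 - 0.4P = -168.5 + P, so 488.32 = 1.4P and P* = 348.8.
Substitute back: Q* = 319.82 - 0.4(348.8) = 180.3.
Demand choke price = 799.55; supply choke price = 168.5. CS = ½(799.55 - 348.8)(180.3) = 40635.1125; PS = ½(348.8 - 168.5)(180.3) = 16254.045. Total surplus = 56889.1575.

Total surplus = 56889.1575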